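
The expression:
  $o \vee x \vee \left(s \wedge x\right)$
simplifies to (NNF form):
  $o \vee x$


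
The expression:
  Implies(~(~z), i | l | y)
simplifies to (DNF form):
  i | l | y | ~z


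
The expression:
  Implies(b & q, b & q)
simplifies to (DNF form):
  True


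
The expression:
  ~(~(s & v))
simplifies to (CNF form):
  s & v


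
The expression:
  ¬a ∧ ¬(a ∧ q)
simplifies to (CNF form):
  ¬a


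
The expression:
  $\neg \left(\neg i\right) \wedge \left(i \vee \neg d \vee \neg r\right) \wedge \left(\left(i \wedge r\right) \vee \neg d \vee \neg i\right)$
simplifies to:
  $i \wedge \left(r \vee \neg d\right)$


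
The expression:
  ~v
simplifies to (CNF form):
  ~v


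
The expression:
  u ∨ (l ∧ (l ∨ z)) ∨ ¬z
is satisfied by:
  {l: True, u: True, z: False}
  {l: True, u: False, z: False}
  {u: True, l: False, z: False}
  {l: False, u: False, z: False}
  {z: True, l: True, u: True}
  {z: True, l: True, u: False}
  {z: True, u: True, l: False}


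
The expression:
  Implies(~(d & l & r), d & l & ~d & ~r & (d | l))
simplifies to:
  d & l & r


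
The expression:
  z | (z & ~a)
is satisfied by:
  {z: True}


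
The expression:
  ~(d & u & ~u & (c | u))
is always true.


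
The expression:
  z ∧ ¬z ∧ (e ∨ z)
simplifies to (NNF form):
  False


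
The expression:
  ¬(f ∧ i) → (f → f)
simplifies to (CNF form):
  True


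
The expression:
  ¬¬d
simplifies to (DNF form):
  d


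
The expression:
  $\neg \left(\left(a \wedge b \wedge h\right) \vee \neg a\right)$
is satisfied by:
  {a: True, h: False, b: False}
  {a: True, b: True, h: False}
  {a: True, h: True, b: False}


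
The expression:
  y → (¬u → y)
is always true.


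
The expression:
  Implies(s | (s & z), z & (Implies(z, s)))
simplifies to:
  z | ~s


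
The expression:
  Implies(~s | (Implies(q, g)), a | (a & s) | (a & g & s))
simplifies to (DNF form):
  a | (q & s & ~g)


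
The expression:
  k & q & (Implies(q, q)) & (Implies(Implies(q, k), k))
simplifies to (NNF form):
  k & q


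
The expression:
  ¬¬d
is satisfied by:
  {d: True}


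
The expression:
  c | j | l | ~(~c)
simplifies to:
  c | j | l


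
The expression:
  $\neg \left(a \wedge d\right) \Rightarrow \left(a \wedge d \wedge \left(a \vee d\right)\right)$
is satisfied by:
  {a: True, d: True}


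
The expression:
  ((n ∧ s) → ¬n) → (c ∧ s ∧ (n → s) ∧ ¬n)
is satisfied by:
  {s: True, n: True, c: True}
  {s: True, n: True, c: False}
  {s: True, c: True, n: False}


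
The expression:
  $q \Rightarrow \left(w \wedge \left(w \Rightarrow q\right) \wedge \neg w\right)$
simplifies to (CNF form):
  $\neg q$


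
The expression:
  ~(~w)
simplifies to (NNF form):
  w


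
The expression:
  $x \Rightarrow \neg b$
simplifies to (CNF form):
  $\neg b \vee \neg x$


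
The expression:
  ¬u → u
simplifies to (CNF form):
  u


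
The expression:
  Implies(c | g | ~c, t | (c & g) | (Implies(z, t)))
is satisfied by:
  {t: True, g: True, c: True, z: False}
  {t: True, g: True, c: False, z: False}
  {t: True, c: True, g: False, z: False}
  {t: True, c: False, g: False, z: False}
  {g: True, c: True, t: False, z: False}
  {g: True, c: False, t: False, z: False}
  {c: True, t: False, g: False, z: False}
  {c: False, t: False, g: False, z: False}
  {z: True, t: True, g: True, c: True}
  {z: True, t: True, g: True, c: False}
  {z: True, t: True, c: True, g: False}
  {z: True, t: True, c: False, g: False}
  {z: True, g: True, c: True, t: False}


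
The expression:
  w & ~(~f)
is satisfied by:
  {w: True, f: True}


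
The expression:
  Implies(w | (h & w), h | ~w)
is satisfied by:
  {h: True, w: False}
  {w: False, h: False}
  {w: True, h: True}


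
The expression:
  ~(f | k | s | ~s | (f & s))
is never true.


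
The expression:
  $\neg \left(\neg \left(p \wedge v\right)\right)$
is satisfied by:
  {p: True, v: True}


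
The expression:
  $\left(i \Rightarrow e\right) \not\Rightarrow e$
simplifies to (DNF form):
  $\neg e \wedge \neg i$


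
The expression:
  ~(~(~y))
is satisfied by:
  {y: False}


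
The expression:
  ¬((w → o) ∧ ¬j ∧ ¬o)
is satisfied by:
  {o: True, w: True, j: True}
  {o: True, w: True, j: False}
  {o: True, j: True, w: False}
  {o: True, j: False, w: False}
  {w: True, j: True, o: False}
  {w: True, j: False, o: False}
  {j: True, w: False, o: False}


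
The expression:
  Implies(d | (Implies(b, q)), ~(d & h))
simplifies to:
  ~d | ~h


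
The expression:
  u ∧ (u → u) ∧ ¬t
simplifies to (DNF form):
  u ∧ ¬t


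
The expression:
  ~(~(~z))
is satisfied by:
  {z: False}


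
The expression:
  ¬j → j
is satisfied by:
  {j: True}


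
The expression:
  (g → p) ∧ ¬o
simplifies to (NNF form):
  ¬o ∧ (p ∨ ¬g)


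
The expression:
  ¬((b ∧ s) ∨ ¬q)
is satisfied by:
  {q: True, s: False, b: False}
  {b: True, q: True, s: False}
  {s: True, q: True, b: False}


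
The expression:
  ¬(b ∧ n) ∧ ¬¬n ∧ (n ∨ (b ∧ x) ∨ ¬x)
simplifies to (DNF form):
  n ∧ ¬b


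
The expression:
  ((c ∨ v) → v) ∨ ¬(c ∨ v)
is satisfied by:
  {v: True, c: False}
  {c: False, v: False}
  {c: True, v: True}


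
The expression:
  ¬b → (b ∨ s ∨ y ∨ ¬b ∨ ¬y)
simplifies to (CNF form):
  True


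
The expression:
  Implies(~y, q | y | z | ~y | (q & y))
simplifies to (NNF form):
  True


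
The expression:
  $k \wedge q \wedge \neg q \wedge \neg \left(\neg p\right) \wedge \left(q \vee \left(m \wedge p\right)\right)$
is never true.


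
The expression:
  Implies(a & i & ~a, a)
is always true.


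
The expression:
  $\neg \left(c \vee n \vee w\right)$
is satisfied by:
  {n: False, w: False, c: False}


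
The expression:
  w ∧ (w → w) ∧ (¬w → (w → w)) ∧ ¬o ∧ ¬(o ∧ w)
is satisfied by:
  {w: True, o: False}


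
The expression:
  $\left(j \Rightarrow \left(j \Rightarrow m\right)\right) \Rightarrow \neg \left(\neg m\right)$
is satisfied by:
  {m: True, j: True}
  {m: True, j: False}
  {j: True, m: False}


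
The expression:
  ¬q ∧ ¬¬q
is never true.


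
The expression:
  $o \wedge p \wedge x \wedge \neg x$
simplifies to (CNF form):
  $\text{False}$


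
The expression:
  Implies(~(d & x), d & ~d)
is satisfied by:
  {d: True, x: True}


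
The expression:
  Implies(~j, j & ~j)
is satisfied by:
  {j: True}


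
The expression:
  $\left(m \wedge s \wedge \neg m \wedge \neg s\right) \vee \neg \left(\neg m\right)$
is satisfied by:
  {m: True}


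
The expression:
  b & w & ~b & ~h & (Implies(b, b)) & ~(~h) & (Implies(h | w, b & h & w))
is never true.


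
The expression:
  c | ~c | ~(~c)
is always true.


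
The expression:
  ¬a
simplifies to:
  ¬a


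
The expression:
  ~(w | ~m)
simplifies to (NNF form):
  m & ~w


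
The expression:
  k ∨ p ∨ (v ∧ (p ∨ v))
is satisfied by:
  {k: True, v: True, p: True}
  {k: True, v: True, p: False}
  {k: True, p: True, v: False}
  {k: True, p: False, v: False}
  {v: True, p: True, k: False}
  {v: True, p: False, k: False}
  {p: True, v: False, k: False}


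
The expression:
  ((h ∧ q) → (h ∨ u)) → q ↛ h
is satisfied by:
  {q: True, h: False}


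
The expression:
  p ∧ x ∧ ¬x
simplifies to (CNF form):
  False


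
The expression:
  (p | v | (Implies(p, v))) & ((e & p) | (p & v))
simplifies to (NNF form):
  p & (e | v)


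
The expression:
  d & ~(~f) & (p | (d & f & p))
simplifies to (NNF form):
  d & f & p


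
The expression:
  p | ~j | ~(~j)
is always true.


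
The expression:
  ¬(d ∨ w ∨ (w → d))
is never true.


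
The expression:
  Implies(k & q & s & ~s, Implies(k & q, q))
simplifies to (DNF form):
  True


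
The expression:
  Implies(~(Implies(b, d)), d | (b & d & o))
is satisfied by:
  {d: True, b: False}
  {b: False, d: False}
  {b: True, d: True}


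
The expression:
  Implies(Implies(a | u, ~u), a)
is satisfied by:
  {a: True, u: True}
  {a: True, u: False}
  {u: True, a: False}


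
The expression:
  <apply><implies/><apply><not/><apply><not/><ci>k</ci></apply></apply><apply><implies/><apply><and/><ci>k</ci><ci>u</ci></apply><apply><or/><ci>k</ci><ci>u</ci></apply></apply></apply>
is always true.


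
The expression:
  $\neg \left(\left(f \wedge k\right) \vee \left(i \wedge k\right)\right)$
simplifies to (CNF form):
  $\left(\neg f \vee \neg k\right) \wedge \left(\neg i \vee \neg k\right)$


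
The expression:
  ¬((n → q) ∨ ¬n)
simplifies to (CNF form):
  n ∧ ¬q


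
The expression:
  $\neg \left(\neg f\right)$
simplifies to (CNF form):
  $f$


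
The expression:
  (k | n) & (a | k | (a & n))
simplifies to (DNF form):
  k | (a & n)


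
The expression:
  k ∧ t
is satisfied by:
  {t: True, k: True}


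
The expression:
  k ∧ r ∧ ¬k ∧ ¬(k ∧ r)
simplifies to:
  False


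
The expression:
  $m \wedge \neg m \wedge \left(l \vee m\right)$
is never true.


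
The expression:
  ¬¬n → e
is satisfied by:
  {e: True, n: False}
  {n: False, e: False}
  {n: True, e: True}


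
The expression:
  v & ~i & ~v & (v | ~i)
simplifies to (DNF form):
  False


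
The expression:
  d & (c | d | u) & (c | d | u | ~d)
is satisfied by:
  {d: True}


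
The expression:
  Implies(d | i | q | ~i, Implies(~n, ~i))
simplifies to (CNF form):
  n | ~i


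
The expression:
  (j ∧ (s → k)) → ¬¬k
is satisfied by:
  {k: True, s: True, j: False}
  {k: True, s: False, j: False}
  {s: True, k: False, j: False}
  {k: False, s: False, j: False}
  {j: True, k: True, s: True}
  {j: True, k: True, s: False}
  {j: True, s: True, k: False}


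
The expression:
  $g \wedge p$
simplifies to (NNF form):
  $g \wedge p$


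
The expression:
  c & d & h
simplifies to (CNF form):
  c & d & h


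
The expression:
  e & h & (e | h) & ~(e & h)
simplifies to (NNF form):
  False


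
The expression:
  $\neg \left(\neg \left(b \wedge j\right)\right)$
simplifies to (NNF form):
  $b \wedge j$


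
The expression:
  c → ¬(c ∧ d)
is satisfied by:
  {c: False, d: False}
  {d: True, c: False}
  {c: True, d: False}


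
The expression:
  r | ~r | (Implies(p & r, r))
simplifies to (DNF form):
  True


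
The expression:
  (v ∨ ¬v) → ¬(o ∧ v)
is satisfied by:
  {v: False, o: False}
  {o: True, v: False}
  {v: True, o: False}


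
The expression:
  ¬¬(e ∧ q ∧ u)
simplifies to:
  e ∧ q ∧ u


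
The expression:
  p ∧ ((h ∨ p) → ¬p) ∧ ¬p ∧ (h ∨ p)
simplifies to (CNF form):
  False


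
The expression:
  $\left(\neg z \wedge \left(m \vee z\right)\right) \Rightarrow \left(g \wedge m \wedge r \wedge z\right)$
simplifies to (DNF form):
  $z \vee \neg m$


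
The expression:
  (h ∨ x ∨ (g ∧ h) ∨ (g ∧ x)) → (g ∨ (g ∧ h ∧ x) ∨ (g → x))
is always true.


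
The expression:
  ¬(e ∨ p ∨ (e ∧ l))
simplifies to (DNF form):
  ¬e ∧ ¬p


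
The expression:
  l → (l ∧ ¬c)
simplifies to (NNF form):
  ¬c ∨ ¬l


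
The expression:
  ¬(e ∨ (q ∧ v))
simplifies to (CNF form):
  ¬e ∧ (¬q ∨ ¬v)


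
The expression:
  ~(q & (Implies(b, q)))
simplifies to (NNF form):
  ~q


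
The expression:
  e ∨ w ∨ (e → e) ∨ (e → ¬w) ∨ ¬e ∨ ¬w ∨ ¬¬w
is always true.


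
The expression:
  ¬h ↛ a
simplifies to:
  a ∨ ¬h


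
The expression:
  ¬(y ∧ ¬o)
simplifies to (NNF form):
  o ∨ ¬y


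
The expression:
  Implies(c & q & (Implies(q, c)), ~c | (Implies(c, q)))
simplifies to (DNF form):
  True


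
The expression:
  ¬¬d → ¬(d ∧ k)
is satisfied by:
  {k: False, d: False}
  {d: True, k: False}
  {k: True, d: False}


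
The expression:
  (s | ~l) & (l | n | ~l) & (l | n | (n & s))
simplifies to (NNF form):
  (l & s) | (n & ~l)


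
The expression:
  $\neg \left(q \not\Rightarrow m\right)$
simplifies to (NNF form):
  $m \vee \neg q$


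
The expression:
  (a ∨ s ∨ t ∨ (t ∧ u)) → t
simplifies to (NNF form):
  t ∨ (¬a ∧ ¬s)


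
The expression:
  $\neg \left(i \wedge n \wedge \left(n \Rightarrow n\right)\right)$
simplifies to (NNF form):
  $\neg i \vee \neg n$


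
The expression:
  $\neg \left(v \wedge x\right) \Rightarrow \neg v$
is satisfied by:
  {x: True, v: False}
  {v: False, x: False}
  {v: True, x: True}


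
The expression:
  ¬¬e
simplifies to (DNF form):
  e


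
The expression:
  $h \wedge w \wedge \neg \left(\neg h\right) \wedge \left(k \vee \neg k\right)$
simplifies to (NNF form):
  $h \wedge w$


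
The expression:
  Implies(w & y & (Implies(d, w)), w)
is always true.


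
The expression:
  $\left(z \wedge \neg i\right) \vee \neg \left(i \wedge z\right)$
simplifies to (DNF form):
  $\neg i \vee \neg z$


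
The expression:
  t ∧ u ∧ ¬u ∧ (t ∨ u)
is never true.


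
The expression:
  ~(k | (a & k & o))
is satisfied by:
  {k: False}


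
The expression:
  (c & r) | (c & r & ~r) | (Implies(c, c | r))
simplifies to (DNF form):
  True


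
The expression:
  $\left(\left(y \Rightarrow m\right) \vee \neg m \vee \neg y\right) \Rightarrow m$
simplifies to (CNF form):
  $m$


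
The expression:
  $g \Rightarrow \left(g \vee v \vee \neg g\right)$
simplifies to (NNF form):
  $\text{True}$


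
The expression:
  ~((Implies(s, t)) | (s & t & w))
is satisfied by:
  {s: True, t: False}


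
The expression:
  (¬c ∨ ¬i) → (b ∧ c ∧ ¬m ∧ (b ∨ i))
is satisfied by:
  {i: True, b: True, c: True, m: False}
  {i: True, c: True, m: False, b: False}
  {i: True, b: True, c: True, m: True}
  {i: True, c: True, m: True, b: False}
  {c: True, b: True, m: False, i: False}


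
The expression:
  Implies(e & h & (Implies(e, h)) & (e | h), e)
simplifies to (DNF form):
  True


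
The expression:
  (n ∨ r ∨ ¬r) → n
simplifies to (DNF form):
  n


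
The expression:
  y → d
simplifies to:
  d ∨ ¬y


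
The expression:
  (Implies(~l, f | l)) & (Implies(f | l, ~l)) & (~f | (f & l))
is never true.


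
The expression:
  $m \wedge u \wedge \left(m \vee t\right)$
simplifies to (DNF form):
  $m \wedge u$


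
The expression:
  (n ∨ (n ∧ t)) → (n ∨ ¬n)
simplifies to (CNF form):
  True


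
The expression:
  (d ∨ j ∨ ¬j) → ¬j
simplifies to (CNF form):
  ¬j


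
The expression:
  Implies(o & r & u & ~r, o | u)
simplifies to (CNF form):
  True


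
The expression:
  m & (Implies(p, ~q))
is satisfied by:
  {m: True, p: False, q: False}
  {m: True, q: True, p: False}
  {m: True, p: True, q: False}


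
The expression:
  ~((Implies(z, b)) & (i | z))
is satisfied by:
  {z: False, i: False, b: False}
  {b: True, z: False, i: False}
  {z: True, b: False, i: False}
  {i: True, z: True, b: False}


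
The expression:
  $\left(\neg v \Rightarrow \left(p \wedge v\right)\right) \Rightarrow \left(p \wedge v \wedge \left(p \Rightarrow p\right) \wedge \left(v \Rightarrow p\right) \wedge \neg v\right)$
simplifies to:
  $\neg v$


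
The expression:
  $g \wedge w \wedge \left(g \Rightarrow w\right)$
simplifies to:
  $g \wedge w$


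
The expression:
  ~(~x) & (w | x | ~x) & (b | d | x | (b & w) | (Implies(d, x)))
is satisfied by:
  {x: True}


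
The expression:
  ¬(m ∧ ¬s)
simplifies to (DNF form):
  s ∨ ¬m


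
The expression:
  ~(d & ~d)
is always true.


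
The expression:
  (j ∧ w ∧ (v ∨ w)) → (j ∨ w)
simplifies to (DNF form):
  True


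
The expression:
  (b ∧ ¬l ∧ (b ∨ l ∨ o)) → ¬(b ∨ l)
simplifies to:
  l ∨ ¬b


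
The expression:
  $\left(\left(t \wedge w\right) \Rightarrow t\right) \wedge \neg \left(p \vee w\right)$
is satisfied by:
  {p: False, w: False}


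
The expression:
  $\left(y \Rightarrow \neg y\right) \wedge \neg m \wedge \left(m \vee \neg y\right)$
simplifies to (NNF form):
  $\neg m \wedge \neg y$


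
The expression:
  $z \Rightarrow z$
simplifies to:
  $\text{True}$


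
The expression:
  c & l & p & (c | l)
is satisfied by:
  {c: True, p: True, l: True}


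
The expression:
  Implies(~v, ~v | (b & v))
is always true.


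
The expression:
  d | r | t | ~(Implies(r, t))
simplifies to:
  d | r | t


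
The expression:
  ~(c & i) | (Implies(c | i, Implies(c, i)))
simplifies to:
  True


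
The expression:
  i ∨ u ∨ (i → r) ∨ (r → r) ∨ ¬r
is always true.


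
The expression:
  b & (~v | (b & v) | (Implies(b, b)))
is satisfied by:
  {b: True}


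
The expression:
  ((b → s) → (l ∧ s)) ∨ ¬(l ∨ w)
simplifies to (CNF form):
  (b ∨ l ∨ ¬l) ∧ (b ∨ l ∨ ¬w) ∧ (b ∨ s ∨ ¬l) ∧ (b ∨ s ∨ ¬w) ∧ (l ∨ ¬l ∨ ¬s) ∧ (l ∨ ¬s ∨ ¬w) ∧ (s ∨ ¬l ∨ ¬s) ∧ (s ∨ ¬s ∨ ¬w)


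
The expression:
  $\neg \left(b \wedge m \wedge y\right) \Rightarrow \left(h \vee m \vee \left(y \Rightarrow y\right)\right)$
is always true.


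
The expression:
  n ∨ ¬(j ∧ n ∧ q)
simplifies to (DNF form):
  True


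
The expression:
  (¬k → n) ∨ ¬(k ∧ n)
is always true.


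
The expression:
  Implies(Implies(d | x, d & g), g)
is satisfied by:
  {x: True, d: True, g: True}
  {x: True, d: True, g: False}
  {x: True, g: True, d: False}
  {x: True, g: False, d: False}
  {d: True, g: True, x: False}
  {d: True, g: False, x: False}
  {g: True, d: False, x: False}


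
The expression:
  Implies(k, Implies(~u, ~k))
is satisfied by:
  {u: True, k: False}
  {k: False, u: False}
  {k: True, u: True}


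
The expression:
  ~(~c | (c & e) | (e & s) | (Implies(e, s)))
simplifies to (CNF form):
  False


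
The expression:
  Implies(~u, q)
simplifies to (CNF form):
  q | u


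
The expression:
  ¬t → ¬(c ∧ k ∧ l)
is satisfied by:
  {t: True, l: False, k: False, c: False}
  {t: False, l: False, k: False, c: False}
  {c: True, t: True, l: False, k: False}
  {c: True, t: False, l: False, k: False}
  {t: True, k: True, c: False, l: False}
  {k: True, c: False, l: False, t: False}
  {c: True, k: True, t: True, l: False}
  {c: True, k: True, t: False, l: False}
  {t: True, l: True, c: False, k: False}
  {l: True, c: False, k: False, t: False}
  {t: True, c: True, l: True, k: False}
  {c: True, l: True, t: False, k: False}
  {t: True, k: True, l: True, c: False}
  {k: True, l: True, c: False, t: False}
  {c: True, k: True, l: True, t: True}


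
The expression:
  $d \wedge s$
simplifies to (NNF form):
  $d \wedge s$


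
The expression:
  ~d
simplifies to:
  ~d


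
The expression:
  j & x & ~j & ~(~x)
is never true.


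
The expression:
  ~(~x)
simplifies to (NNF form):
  x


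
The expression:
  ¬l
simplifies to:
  ¬l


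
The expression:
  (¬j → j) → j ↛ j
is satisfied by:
  {j: False}


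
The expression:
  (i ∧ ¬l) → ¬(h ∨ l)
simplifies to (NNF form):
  l ∨ ¬h ∨ ¬i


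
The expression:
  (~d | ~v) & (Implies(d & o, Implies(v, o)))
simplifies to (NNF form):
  ~d | ~v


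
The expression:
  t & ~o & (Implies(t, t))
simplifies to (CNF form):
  t & ~o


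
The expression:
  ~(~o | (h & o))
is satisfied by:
  {o: True, h: False}


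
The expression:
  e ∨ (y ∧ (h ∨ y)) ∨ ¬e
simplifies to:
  True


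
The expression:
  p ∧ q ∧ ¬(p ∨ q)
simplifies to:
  False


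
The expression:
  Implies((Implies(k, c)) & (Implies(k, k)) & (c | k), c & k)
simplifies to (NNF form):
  k | ~c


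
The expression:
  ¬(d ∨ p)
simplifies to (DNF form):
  ¬d ∧ ¬p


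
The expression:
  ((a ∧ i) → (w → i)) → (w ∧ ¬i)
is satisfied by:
  {w: True, i: False}


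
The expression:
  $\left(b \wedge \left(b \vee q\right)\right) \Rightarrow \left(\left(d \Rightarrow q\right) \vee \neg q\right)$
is always true.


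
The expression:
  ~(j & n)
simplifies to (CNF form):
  ~j | ~n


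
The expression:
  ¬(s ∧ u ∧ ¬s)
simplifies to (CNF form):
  True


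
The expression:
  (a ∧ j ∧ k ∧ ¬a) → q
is always true.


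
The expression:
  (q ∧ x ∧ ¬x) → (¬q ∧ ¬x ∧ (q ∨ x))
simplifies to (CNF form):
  True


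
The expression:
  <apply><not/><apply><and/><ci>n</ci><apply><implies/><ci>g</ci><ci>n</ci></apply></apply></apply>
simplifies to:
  <apply><not/><ci>n</ci></apply>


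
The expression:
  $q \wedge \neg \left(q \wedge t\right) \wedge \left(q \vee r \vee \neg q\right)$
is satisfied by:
  {q: True, t: False}


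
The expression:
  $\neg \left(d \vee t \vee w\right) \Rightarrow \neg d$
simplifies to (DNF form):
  $\text{True}$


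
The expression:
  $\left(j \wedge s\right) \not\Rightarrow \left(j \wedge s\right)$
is never true.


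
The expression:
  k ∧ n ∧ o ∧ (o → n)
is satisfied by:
  {n: True, o: True, k: True}


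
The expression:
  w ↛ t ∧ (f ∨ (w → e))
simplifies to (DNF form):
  (e ∧ w ∧ ¬t) ∨ (f ∧ w ∧ ¬t)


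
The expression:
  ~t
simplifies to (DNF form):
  ~t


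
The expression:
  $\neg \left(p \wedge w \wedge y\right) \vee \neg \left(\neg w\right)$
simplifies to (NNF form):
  $\text{True}$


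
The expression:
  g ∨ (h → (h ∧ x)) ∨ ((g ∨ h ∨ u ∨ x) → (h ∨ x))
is always true.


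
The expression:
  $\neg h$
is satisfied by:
  {h: False}


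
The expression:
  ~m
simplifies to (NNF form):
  ~m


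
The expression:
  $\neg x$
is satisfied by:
  {x: False}


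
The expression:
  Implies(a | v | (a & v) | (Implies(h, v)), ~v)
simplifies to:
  ~v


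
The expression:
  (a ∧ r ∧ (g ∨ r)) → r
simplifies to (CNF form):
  True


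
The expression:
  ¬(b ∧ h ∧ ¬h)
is always true.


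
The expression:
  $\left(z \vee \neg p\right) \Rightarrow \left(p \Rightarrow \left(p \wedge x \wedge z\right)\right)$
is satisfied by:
  {x: True, p: False, z: False}
  {p: False, z: False, x: False}
  {x: True, z: True, p: False}
  {z: True, p: False, x: False}
  {x: True, p: True, z: False}
  {p: True, x: False, z: False}
  {x: True, z: True, p: True}


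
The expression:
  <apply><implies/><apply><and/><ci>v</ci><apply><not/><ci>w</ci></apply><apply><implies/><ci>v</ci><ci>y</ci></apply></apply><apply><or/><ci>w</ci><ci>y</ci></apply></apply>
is always true.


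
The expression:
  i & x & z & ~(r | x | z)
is never true.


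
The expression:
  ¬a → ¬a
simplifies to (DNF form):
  True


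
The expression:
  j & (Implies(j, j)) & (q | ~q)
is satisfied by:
  {j: True}


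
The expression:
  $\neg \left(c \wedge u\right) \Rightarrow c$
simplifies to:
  $c$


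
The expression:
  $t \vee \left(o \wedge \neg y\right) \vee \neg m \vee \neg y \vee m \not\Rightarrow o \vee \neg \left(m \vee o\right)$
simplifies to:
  $t \vee \neg m \vee \neg o \vee \neg y$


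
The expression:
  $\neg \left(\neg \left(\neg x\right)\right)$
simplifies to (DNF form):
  $\neg x$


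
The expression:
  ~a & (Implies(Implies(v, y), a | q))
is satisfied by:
  {q: True, v: True, y: False, a: False}
  {q: True, y: False, a: False, v: False}
  {q: True, v: True, y: True, a: False}
  {q: True, y: True, a: False, v: False}
  {v: True, y: False, a: False, q: False}


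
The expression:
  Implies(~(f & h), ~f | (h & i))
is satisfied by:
  {h: True, f: False}
  {f: False, h: False}
  {f: True, h: True}


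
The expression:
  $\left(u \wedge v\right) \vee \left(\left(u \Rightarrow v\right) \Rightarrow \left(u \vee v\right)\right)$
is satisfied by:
  {v: True, u: True}
  {v: True, u: False}
  {u: True, v: False}


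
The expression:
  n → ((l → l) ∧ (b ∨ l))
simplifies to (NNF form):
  b ∨ l ∨ ¬n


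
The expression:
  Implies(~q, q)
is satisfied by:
  {q: True}


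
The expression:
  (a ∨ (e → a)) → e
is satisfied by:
  {e: True}


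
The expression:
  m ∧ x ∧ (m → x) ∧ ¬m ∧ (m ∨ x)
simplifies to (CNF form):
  False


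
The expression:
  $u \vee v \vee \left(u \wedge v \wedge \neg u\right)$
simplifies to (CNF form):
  $u \vee v$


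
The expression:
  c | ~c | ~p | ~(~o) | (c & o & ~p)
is always true.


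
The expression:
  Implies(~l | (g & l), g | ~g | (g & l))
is always true.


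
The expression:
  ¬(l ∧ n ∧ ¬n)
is always true.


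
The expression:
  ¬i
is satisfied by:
  {i: False}


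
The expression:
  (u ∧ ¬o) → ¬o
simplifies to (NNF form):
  True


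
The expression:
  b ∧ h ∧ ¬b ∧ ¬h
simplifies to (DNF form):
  False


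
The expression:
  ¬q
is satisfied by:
  {q: False}


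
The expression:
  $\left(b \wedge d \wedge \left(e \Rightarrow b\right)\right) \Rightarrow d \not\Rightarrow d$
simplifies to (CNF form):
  $\neg b \vee \neg d$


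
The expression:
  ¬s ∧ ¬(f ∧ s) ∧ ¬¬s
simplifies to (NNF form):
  False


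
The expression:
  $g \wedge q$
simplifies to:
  $g \wedge q$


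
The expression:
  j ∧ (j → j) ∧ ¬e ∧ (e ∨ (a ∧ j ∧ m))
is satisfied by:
  {a: True, m: True, j: True, e: False}


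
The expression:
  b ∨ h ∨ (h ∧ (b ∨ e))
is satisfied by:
  {b: True, h: True}
  {b: True, h: False}
  {h: True, b: False}


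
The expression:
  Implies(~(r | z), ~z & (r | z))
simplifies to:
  r | z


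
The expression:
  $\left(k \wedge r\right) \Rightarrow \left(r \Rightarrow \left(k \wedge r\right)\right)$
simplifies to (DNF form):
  $\text{True}$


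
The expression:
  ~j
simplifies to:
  ~j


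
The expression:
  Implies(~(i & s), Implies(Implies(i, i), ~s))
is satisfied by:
  {i: True, s: False}
  {s: False, i: False}
  {s: True, i: True}


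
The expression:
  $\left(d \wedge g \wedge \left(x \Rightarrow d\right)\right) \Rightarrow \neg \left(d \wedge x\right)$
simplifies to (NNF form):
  $\neg d \vee \neg g \vee \neg x$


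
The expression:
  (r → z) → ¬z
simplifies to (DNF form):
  ¬z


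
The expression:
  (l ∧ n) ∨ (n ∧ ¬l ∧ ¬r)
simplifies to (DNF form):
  (l ∧ n) ∨ (n ∧ ¬r)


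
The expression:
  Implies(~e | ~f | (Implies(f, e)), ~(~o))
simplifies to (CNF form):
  o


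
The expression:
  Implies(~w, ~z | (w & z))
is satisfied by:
  {w: True, z: False}
  {z: False, w: False}
  {z: True, w: True}


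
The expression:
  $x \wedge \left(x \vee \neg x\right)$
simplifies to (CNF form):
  $x$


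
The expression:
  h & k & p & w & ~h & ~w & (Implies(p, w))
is never true.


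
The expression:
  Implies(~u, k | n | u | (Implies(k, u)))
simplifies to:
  True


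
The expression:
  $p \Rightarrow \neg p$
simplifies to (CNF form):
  $\neg p$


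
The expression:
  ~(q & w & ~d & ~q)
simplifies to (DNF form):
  True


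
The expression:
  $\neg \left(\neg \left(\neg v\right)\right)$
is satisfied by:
  {v: False}


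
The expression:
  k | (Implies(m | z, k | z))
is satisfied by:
  {k: True, z: True, m: False}
  {k: True, m: False, z: False}
  {z: True, m: False, k: False}
  {z: False, m: False, k: False}
  {k: True, z: True, m: True}
  {k: True, m: True, z: False}
  {z: True, m: True, k: False}


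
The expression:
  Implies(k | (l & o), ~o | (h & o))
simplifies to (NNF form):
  h | ~o | (~k & ~l)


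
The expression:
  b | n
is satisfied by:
  {n: True, b: True}
  {n: True, b: False}
  {b: True, n: False}


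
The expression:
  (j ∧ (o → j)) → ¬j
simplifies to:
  ¬j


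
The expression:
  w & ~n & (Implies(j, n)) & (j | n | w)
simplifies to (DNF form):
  w & ~j & ~n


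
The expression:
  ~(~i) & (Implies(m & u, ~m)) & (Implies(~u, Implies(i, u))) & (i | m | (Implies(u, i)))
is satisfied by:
  {i: True, u: True, m: False}


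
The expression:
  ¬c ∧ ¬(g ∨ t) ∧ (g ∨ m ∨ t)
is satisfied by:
  {m: True, g: False, t: False, c: False}


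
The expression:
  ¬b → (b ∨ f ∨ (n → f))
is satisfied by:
  {b: True, f: True, n: False}
  {b: True, f: False, n: False}
  {f: True, b: False, n: False}
  {b: False, f: False, n: False}
  {b: True, n: True, f: True}
  {b: True, n: True, f: False}
  {n: True, f: True, b: False}


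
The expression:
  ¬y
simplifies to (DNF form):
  ¬y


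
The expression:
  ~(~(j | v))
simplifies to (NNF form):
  j | v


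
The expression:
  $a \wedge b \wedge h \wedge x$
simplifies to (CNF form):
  $a \wedge b \wedge h \wedge x$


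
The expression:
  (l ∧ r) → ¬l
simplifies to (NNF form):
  ¬l ∨ ¬r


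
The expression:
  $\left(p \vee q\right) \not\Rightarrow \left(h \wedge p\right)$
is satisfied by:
  {q: True, h: False, p: False}
  {p: True, h: False, q: True}
  {p: True, h: False, q: False}
  {q: True, h: True, p: False}


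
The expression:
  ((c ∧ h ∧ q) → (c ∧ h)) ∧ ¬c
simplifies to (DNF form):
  ¬c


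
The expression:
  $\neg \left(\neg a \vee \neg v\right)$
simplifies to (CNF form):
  $a \wedge v$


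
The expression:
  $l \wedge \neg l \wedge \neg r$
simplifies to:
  $\text{False}$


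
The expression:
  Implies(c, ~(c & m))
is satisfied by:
  {m: False, c: False}
  {c: True, m: False}
  {m: True, c: False}


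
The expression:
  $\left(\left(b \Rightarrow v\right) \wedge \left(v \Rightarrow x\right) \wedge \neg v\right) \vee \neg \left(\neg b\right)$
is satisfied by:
  {b: True, v: False}
  {v: False, b: False}
  {v: True, b: True}


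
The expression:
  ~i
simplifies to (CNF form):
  ~i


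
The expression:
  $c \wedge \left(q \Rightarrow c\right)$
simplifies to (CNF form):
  $c$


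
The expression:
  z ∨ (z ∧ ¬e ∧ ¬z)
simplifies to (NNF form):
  z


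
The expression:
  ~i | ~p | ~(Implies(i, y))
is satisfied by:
  {p: False, y: False, i: False}
  {i: True, p: False, y: False}
  {y: True, p: False, i: False}
  {i: True, y: True, p: False}
  {p: True, i: False, y: False}
  {i: True, p: True, y: False}
  {y: True, p: True, i: False}


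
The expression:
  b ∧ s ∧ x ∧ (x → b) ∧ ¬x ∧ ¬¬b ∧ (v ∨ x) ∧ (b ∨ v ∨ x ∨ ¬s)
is never true.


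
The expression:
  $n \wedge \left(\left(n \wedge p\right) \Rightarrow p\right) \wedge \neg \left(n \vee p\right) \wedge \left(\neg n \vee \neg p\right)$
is never true.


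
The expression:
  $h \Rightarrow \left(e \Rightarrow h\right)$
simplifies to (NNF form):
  $\text{True}$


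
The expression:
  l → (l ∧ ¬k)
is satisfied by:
  {l: False, k: False}
  {k: True, l: False}
  {l: True, k: False}


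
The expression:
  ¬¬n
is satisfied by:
  {n: True}


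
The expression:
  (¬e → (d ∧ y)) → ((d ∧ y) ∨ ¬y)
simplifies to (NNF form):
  d ∨ ¬e ∨ ¬y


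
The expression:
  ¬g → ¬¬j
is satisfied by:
  {g: True, j: True}
  {g: True, j: False}
  {j: True, g: False}


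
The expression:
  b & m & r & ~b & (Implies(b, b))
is never true.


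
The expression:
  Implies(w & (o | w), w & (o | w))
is always true.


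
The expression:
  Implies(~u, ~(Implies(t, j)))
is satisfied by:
  {t: True, u: True, j: False}
  {u: True, j: False, t: False}
  {t: True, u: True, j: True}
  {u: True, j: True, t: False}
  {t: True, j: False, u: False}


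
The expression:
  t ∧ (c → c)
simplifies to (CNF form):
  t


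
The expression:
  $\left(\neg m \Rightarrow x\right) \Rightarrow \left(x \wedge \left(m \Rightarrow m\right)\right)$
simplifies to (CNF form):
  $x \vee \neg m$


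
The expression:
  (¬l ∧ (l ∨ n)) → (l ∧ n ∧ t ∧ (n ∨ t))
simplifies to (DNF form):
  l ∨ ¬n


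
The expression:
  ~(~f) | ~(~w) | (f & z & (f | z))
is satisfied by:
  {w: True, f: True}
  {w: True, f: False}
  {f: True, w: False}


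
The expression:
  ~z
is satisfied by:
  {z: False}


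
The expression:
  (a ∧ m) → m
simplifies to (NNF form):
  True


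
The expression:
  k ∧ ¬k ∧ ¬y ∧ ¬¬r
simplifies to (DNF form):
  False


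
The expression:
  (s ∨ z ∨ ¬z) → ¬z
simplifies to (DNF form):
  ¬z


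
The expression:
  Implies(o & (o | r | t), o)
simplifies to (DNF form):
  True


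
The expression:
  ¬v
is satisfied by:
  {v: False}


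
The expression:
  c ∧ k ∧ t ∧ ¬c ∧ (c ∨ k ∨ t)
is never true.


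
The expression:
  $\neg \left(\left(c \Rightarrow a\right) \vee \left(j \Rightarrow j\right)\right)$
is never true.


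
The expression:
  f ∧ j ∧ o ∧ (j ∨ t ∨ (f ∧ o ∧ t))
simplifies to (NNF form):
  f ∧ j ∧ o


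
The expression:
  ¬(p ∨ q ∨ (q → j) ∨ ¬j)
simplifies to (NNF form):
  False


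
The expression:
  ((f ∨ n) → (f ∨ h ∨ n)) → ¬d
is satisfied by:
  {d: False}


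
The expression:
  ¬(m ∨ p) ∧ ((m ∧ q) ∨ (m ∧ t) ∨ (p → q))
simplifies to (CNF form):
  ¬m ∧ ¬p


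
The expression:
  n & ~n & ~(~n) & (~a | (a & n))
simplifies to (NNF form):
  False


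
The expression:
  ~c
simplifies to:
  ~c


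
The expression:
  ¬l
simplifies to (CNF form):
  ¬l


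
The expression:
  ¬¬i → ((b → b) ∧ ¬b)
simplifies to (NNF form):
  ¬b ∨ ¬i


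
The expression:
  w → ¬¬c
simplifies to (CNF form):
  c ∨ ¬w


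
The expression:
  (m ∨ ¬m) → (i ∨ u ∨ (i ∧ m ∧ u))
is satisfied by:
  {i: True, u: True}
  {i: True, u: False}
  {u: True, i: False}


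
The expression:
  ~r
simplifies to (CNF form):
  ~r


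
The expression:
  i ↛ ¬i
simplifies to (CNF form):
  i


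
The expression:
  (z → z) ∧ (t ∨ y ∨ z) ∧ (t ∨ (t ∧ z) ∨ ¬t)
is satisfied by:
  {y: True, t: True, z: True}
  {y: True, t: True, z: False}
  {y: True, z: True, t: False}
  {y: True, z: False, t: False}
  {t: True, z: True, y: False}
  {t: True, z: False, y: False}
  {z: True, t: False, y: False}


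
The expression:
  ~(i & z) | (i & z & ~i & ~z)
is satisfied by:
  {z: False, i: False}
  {i: True, z: False}
  {z: True, i: False}


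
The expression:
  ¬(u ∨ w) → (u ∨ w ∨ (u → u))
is always true.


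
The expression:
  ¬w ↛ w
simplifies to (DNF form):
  True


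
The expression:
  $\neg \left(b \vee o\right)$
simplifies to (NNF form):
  $\neg b \wedge \neg o$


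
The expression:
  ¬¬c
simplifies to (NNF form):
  c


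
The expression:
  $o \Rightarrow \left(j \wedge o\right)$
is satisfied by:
  {j: True, o: False}
  {o: False, j: False}
  {o: True, j: True}


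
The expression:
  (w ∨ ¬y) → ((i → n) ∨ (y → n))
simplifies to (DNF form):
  n ∨ ¬i ∨ ¬w ∨ ¬y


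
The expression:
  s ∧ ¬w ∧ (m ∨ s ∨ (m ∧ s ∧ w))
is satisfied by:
  {s: True, w: False}


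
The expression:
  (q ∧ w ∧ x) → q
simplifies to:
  True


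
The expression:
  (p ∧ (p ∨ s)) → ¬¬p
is always true.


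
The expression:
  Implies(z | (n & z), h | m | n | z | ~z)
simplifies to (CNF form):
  True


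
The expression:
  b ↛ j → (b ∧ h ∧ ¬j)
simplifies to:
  h ∨ j ∨ ¬b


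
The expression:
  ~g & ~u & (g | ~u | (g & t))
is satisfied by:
  {g: False, u: False}


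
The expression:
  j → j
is always true.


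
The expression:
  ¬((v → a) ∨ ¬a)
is never true.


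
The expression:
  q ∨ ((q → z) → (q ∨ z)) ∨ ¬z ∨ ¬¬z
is always true.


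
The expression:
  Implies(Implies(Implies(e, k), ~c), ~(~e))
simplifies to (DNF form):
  c | e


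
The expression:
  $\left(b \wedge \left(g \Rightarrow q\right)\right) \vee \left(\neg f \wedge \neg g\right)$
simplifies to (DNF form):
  $\left(b \wedge q\right) \vee \left(b \wedge \neg g\right) \vee \left(\neg f \wedge \neg g\right)$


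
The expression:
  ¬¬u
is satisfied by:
  {u: True}


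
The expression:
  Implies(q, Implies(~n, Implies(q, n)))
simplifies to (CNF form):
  n | ~q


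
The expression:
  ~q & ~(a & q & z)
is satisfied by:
  {q: False}


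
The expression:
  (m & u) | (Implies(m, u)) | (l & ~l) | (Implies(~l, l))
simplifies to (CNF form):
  l | u | ~m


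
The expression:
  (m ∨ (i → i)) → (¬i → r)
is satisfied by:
  {i: True, r: True}
  {i: True, r: False}
  {r: True, i: False}


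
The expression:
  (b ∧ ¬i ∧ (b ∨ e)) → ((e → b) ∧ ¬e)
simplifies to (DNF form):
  i ∨ ¬b ∨ ¬e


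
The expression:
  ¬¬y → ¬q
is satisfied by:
  {q: False, y: False}
  {y: True, q: False}
  {q: True, y: False}


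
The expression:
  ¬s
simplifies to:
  ¬s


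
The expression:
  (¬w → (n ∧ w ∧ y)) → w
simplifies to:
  True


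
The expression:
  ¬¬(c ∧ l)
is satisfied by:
  {c: True, l: True}


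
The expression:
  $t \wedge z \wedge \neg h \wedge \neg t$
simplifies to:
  $\text{False}$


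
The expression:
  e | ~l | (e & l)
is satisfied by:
  {e: True, l: False}
  {l: False, e: False}
  {l: True, e: True}


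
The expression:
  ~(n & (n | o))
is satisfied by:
  {n: False}


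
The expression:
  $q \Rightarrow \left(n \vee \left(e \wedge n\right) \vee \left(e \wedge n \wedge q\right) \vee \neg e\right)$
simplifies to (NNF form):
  $n \vee \neg e \vee \neg q$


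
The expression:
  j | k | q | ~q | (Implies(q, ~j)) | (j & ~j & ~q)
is always true.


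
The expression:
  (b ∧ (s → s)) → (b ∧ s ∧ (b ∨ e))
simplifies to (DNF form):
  s ∨ ¬b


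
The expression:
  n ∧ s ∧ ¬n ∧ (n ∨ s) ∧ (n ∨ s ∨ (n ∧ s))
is never true.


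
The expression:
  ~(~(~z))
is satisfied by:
  {z: False}


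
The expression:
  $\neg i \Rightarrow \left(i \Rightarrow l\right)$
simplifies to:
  $\text{True}$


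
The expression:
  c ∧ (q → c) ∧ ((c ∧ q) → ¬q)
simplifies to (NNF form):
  c ∧ ¬q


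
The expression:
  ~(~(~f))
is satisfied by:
  {f: False}


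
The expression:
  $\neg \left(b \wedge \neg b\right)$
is always true.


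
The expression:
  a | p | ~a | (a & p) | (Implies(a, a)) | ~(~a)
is always true.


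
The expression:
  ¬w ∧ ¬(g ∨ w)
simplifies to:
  ¬g ∧ ¬w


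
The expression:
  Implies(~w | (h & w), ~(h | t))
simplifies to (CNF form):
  ~h & (w | ~t)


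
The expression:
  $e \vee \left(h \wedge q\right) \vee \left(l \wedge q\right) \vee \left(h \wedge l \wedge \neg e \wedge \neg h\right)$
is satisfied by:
  {l: True, q: True, e: True, h: True}
  {l: True, q: True, e: True, h: False}
  {q: True, e: True, h: True, l: False}
  {q: True, e: True, h: False, l: False}
  {l: True, e: True, h: True, q: False}
  {l: True, e: True, h: False, q: False}
  {e: True, h: True, l: False, q: False}
  {e: True, l: False, h: False, q: False}
  {l: True, q: True, h: True, e: False}
  {l: True, q: True, h: False, e: False}
  {q: True, h: True, e: False, l: False}
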